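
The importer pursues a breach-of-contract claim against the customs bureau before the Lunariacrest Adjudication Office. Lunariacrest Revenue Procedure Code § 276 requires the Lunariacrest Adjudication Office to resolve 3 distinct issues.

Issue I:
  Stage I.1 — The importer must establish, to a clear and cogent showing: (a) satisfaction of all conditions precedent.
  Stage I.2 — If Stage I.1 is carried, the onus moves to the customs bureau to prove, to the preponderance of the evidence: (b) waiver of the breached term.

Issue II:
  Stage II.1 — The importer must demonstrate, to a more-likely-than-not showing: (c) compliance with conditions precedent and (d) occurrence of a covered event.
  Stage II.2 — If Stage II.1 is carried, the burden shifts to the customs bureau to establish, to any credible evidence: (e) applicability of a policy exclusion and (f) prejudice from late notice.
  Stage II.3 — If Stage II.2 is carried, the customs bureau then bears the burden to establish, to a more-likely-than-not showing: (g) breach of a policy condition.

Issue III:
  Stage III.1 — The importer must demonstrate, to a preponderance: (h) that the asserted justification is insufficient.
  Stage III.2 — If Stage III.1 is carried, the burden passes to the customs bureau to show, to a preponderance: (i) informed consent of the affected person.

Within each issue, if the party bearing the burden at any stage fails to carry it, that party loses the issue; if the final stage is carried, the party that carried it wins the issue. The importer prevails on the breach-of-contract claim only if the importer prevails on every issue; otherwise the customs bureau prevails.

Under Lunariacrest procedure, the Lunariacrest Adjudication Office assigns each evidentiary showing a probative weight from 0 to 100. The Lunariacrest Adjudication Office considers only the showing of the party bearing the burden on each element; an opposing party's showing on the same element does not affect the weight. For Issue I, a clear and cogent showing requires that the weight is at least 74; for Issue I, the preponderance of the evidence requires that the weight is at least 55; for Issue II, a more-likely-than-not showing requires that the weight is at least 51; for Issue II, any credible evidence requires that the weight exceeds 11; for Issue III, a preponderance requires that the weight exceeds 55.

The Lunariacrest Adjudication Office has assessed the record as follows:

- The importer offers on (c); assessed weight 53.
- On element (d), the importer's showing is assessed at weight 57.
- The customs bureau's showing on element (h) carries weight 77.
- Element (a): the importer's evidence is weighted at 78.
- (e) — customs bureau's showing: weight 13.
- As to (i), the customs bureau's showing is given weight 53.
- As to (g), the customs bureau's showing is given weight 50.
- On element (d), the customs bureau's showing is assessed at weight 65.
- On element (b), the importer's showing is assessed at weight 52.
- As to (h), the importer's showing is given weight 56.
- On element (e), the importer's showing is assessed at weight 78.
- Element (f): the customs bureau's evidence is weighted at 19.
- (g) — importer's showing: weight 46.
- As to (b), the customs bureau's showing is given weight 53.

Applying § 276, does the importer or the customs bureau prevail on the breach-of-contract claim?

— Issue I —
At Stage I.1 the importer must meet a clear and cogent showing (weight is at least 74): on (a) the weight is 78, ≥ 74, so (a) meets the standard.
  Stage I.1 carried; the burden shifts to the customs bureau.
At Stage I.2 the customs bureau must meet the preponderance of the evidence (weight is at least 55): on (b) the weight is 53 (the importer's 52 is given no effect), < 55, so (b) does not meet the standard.
  The customs bureau does not carry Stage I.2.
The analysis ends at Stage I.2; the importer prevails on this issue.
— Issue II —
Stage II.1 (importer, a more-likely-than-not showing, weight is at least 51): (c) 53 ≥ 51 — meets; (d) 57 (customs bureau's 65 disregarded) ≥ 51 — meets.
  All elements met. The burden passes to the customs bureau.
Stage II.2 (customs bureau, any credible evidence, weight exceeds 11): (e) 13 (importer's 78 disregarded) > 11 — meets; (f) 19 > 11 — meets.
  All elements met. The customs bureau retains the burden for Stage II.3.
Stage II.3 (customs bureau, a more-likely-than-not showing, weight is at least 51): (g) 50 (importer's 46 disregarded) < 51 — fails.
  Not every element is met, so the customs bureau fails to carry Stage II.3.
So the importer prevails on this issue.
— Issue III —
Stage III.1 — burden on importer; standard: a preponderance (weight exceeds 55).
    (h): 56 (customs bureau's 77 disregarded) > 55 [met]
  Stage III.1 carried; the burden shifts to the customs bureau.
Stage III.2 — burden on customs bureau; standard: a preponderance (weight exceeds 55).
    (i): 53 ≤ 55 [not met]
  The customs bureau does not carry Stage III.2.
So the importer prevails on this issue.
Per-issue: Issue I → importer; Issue II → importer; Issue III → importer. The importer must prevail on every issue; overall, the importer prevails.

importer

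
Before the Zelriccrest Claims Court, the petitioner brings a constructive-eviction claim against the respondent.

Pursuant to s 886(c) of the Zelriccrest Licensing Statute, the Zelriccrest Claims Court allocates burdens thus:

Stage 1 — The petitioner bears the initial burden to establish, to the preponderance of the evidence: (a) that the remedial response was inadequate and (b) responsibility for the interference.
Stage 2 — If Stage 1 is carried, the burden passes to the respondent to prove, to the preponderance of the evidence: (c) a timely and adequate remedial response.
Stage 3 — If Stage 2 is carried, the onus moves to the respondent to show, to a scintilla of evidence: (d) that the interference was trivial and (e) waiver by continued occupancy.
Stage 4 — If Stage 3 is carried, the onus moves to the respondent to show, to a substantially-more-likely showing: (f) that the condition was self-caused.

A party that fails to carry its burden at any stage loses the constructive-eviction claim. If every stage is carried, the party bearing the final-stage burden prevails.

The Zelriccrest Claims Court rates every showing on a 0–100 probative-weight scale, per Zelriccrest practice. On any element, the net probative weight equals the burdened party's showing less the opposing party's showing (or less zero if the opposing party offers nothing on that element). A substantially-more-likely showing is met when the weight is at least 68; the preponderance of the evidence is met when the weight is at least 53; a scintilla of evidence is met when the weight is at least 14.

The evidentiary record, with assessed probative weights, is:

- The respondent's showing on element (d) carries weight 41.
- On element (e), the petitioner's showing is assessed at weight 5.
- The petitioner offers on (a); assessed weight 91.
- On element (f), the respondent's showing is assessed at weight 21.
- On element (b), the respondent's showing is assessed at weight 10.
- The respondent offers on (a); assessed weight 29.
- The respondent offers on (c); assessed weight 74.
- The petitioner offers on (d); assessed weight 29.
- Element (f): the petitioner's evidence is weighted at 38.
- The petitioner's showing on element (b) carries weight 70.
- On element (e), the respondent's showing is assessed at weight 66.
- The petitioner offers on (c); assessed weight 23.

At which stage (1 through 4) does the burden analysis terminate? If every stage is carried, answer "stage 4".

stage 2

Stage 1 (petitioner, the preponderance of the evidence, weight is at least 53): (a) net 91−29=62 ≥ 53 — meets; (b) net 70−10=60 ≥ 53 — meets.
  The petitioner carries Stage 1; the respondent now bears the burden.
Stage 2 (respondent, the preponderance of the evidence, weight is at least 53): (c) net 74−23=51 < 53 — fails.
  The respondent does not carry Stage 2.
The petitioner prevails.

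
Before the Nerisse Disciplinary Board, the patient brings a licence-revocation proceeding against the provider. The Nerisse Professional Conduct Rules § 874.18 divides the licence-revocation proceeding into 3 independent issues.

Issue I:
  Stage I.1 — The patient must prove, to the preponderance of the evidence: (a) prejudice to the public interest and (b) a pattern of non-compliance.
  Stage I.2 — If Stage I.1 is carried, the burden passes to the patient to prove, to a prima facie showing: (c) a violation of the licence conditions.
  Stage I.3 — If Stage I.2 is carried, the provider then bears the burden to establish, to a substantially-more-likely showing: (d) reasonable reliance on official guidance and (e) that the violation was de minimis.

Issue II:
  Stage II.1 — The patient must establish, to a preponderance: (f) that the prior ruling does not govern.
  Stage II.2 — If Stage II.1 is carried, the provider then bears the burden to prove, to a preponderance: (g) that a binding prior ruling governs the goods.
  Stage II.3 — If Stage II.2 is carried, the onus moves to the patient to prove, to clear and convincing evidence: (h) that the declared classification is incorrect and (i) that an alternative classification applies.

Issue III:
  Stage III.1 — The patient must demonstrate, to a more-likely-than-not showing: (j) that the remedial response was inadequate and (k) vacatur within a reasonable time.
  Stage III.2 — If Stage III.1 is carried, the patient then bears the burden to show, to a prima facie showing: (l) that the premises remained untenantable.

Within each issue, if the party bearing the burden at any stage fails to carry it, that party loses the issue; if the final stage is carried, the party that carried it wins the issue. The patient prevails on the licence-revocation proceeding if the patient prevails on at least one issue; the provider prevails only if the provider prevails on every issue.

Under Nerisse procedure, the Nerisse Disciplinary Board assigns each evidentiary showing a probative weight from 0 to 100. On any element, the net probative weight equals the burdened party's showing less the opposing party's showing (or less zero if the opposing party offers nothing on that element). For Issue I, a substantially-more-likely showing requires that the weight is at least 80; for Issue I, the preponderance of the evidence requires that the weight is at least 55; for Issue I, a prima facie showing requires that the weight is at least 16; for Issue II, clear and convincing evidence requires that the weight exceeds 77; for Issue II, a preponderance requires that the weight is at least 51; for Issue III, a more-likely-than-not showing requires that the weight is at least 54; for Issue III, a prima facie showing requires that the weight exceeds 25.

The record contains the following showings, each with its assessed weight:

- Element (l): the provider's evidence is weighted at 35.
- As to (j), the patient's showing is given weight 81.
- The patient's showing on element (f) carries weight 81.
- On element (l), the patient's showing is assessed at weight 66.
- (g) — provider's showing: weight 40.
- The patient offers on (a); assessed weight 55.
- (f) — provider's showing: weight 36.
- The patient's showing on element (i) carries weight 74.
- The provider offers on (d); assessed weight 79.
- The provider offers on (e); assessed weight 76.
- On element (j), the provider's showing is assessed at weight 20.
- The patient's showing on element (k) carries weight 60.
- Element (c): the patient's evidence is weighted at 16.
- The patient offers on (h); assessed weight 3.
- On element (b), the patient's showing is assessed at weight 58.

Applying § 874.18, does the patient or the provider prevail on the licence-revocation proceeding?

patient

— Issue I —
At Stage I.1 the patient must meet the preponderance of the evidence (weight is at least 55): on (a) the weight is 55, which does reach 55, so (a) meets the standard; on (b) the weight is 58, ≥ 55, so (b) meets the standard.
  All elements met. The patient retains the burden for Stage I.2.
At Stage I.2 the patient must meet a prima facie showing (weight is at least 16): on (c) the weight is 16, which does reach 16, so (c) meets the standard.
  All elements met. The burden passes to the provider.
At Stage I.3 the provider must meet a substantially-more-likely showing (weight is at least 80): on (d) the weight is 79, < 80, so (d) does not meet the standard; on (e) the weight is 76, which does not reach 80, so (e) does not meet the standard.
  Stage I.3 not carried; the provider fails its burden.
The patient prevails on this issue.
— Issue II —
Stage II.1 — burden on patient; standard: a preponderance (weight is at least 51).
    (f): 81 − 36 = 45 < 51 [not met]
  Stage II.1 not carried; the patient fails its burden.
The analysis ends at Stage II.1; the provider prevails on this issue.
— Issue III —
At Stage III.1 the patient must meet a more-likely-than-not showing (weight is at least 54): on (j) the weight is 81 less the opposing 20 gives net 61, which does reach 54, so (j) meets the standard; on (k) the weight is 60, which does reach 54, so (k) meets the standard.
  Stage III.1 carried; the burden remains with the patient.
At Stage III.2 the patient must meet a prima facie showing (weight exceeds 25): on (l) the weight is 66 less the opposing 35 gives net 31, which does exceed 25, so (l) meets the standard.
  All elements met at the final stage.
With every stage satisfied, the patient prevails on this issue.
Per-issue: Issue I → patient; Issue II → provider; Issue III → patient. The patient must prevail on at least one issue; overall, the patient prevails.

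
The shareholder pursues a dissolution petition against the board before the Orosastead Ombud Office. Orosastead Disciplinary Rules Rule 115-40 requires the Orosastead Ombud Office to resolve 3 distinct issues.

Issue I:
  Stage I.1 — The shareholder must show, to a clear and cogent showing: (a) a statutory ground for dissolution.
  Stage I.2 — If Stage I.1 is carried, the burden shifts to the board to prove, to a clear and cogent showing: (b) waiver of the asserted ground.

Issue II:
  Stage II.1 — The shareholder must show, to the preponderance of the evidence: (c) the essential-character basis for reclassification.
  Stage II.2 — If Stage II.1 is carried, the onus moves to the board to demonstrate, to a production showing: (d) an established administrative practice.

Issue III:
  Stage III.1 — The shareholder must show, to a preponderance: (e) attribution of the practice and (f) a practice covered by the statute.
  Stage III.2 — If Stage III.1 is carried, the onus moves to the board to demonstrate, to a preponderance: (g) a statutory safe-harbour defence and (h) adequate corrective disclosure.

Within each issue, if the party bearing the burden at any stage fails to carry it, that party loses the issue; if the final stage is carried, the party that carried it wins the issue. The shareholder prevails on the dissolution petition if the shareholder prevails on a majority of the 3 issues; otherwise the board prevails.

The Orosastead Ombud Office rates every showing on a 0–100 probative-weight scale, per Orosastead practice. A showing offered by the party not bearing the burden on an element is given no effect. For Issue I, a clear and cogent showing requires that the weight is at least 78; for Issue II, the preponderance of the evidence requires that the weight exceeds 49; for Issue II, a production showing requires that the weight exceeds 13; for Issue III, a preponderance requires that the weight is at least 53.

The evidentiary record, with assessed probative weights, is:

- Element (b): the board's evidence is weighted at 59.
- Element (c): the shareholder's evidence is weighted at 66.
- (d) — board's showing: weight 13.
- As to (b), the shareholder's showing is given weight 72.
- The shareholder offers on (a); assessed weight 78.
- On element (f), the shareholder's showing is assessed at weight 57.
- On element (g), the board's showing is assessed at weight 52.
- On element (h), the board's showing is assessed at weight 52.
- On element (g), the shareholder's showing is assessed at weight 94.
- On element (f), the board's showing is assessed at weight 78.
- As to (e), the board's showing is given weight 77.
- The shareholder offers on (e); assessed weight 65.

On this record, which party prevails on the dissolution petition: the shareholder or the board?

shareholder

— Issue I —
Stage I.1 (shareholder, a clear and cogent showing, weight is at least 78): (a) 78 ≥ 78 — meets.
  The shareholder carries Stage I.1; the board now bears the burden.
Stage I.2 (board, a clear and cogent showing, weight is at least 78): (b) 59 (shareholder's 72 disregarded) < 78 — fails.
  Not every element is met, so the board fails to carry Stage I.2.
So the shareholder prevails on this issue.
— Issue II —
Stage II.1 — burden on shareholder; standard: the preponderance of the evidence (weight exceeds 49).
    (c): 66 > 49 [met]
  The shareholder carries Stage II.1; the board now bears the burden.
Stage II.2 — burden on board; standard: a production showing (weight exceeds 13).
    (d): 13 ≤ 13 [not met]
  Not every element is met, so the board fails to carry Stage II.2.
So the shareholder prevails on this issue.
— Issue III —
Stage III.1 (shareholder, a preponderance, weight is at least 53): (e) 65 (board's 77 disregarded) ≥ 53 — meets; (f) 57 (board's 78 disregarded) ≥ 53 — meets.
  Stage III.1 is satisfied; the onus moves to the board.
Stage III.2 (board, a preponderance, weight is at least 53): (g) 52 (shareholder's 94 disregarded) < 53 — fails; (h) 52 < 53 — fails.
  The board does not carry Stage III.2.
So the shareholder prevails on this issue.
Per-issue: Issue I → shareholder; Issue II → shareholder; Issue III → shareholder. The shareholder must prevail on a majority of issues; overall, the shareholder prevails.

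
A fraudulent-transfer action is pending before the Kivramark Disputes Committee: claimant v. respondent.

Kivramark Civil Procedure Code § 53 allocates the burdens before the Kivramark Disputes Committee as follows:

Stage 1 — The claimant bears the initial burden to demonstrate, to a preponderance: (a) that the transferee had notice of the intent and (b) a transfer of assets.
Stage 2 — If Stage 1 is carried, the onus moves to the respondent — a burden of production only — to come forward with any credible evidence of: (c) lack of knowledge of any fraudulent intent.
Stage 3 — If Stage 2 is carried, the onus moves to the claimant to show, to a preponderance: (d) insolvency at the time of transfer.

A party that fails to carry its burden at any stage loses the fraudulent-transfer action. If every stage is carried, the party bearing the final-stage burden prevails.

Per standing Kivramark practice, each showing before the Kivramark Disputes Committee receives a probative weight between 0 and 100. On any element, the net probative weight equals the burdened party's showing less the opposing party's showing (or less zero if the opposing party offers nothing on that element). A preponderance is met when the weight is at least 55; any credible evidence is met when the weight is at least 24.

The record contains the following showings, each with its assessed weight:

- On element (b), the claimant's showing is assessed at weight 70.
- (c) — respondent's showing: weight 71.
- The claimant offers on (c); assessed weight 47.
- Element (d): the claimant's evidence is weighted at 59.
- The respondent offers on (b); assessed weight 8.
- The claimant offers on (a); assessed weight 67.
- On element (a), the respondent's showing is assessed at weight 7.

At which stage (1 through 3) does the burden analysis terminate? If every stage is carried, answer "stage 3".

At Stage 1 the claimant must meet a preponderance (weight is at least 55): on (a) the weight is 67 less the opposing 7 gives net 60, ≥ 55, so (a) meets the standard; on (b) the weight is 70 less the opposing 8 gives net 62, ≥ 55, so (b) meets the standard.
  All elements met. The burden passes to the respondent.
At Stage 2 the respondent must meet any credible evidence (weight is at least 24): on (c) the weight is 71 less the opposing 47 gives net 24, which does reach 24, so (c) meets the standard.
  All elements met. The burden passes to the claimant.
At Stage 3 the claimant must meet a preponderance (weight is at least 55): on (d) the weight is 59, ≥ 55, so (d) meets the standard.
  Stage 3 carried; the final stage is satisfied.
Every stage carried; the claimant prevails.

stage 3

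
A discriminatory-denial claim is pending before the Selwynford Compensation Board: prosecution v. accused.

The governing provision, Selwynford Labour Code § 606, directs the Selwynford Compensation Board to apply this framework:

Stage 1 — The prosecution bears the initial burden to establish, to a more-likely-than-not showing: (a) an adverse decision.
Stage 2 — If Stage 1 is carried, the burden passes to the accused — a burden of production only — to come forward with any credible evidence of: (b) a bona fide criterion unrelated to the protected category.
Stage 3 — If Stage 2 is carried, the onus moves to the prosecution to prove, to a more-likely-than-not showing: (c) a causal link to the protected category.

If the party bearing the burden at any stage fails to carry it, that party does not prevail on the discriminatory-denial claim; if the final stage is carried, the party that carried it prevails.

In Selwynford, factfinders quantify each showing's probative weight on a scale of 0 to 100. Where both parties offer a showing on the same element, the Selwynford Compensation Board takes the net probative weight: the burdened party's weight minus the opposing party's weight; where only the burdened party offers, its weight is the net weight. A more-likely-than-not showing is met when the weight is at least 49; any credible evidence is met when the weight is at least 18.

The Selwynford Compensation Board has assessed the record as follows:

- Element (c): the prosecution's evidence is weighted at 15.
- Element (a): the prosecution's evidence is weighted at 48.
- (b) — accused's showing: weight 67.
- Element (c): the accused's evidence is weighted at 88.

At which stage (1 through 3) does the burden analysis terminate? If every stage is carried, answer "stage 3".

stage 1

Stage 1 — burden on prosecution; standard: a more-likely-than-not showing (weight is at least 49).
    (a): 48 < 49 [not met]
  Stage 1 not carried; the prosecution fails its burden.
The accused prevails.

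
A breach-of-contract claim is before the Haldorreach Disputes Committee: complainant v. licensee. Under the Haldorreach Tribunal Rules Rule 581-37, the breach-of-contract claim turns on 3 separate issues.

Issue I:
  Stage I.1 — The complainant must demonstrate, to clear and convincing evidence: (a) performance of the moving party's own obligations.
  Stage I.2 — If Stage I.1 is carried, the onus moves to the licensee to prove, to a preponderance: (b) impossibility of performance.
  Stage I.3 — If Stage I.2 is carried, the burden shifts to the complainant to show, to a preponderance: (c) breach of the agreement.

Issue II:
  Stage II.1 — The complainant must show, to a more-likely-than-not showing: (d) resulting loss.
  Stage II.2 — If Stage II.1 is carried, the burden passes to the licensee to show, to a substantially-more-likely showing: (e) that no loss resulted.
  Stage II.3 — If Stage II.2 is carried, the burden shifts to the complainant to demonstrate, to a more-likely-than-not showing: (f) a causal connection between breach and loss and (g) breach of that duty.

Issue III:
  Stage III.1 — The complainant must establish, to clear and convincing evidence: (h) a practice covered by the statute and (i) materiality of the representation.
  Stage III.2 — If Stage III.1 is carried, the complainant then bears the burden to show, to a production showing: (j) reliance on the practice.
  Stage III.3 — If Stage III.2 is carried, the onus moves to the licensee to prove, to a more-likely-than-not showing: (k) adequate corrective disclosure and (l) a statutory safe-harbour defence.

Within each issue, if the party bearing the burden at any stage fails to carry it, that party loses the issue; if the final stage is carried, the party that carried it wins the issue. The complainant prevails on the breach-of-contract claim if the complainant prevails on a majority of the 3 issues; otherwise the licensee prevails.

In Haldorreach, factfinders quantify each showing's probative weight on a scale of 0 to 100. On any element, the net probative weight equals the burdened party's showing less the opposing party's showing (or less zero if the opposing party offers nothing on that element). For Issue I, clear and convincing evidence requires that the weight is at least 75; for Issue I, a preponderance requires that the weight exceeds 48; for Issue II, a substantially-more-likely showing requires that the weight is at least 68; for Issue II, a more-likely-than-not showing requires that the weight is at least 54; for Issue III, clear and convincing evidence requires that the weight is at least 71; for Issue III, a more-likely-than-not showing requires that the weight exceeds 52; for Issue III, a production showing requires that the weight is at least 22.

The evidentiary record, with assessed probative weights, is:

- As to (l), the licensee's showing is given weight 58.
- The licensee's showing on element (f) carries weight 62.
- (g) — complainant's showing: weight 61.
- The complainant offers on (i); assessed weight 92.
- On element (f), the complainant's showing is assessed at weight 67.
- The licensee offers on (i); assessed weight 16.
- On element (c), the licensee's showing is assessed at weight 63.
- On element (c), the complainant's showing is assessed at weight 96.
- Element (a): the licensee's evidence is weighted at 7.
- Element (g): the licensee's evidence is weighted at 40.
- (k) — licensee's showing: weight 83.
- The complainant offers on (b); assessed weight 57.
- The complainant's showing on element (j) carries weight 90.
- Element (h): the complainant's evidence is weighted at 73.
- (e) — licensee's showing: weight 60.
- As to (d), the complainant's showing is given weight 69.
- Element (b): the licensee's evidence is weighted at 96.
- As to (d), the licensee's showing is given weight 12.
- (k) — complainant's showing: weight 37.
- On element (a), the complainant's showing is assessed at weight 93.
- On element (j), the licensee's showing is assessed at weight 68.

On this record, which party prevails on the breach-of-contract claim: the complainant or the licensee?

— Issue I —
Stage I.1 (complainant, clear and convincing evidence, weight is at least 75): (a) net 93−7=86 ≥ 75 — meets.
  All elements met. The burden passes to the licensee.
Stage I.2 (licensee, a preponderance, weight exceeds 48): (b) net 96−57=39 ≤ 48 — fails.
  Stage I.2 not carried; the licensee fails its burden.
The complainant prevails on this issue.
— Issue II —
At Stage II.1 the complainant must meet a more-likely-than-not showing (weight is at least 54): on (d) the weight is 69 less the opposing 12 gives net 57, which does reach 54, so (d) meets the standard.
  The complainant carries Stage II.1; the licensee now bears the burden.
At Stage II.2 the licensee must meet a substantially-more-likely showing (weight is at least 68): on (e) the weight is 60, < 68, so (e) does not meet the standard.
  Not every element is met, so the licensee fails to carry Stage II.2.
The complainant prevails on this issue.
— Issue III —
At Stage III.1 the complainant must meet clear and convincing evidence (weight is at least 71): on (h) the weight is 73, ≥ 71, so (h) meets the standard; on (i) the weight is 92 less the opposing 16 gives net 76, ≥ 71, so (i) meets the standard.
  All elements met. The complainant retains the burden for Stage III.2.
At Stage III.2 the complainant must meet a production showing (weight is at least 22): on (j) the weight is 90 less the opposing 68 gives net 22, ≥ 22, so (j) meets the standard.
  Stage III.2 carried; the burden shifts to the licensee.
At Stage III.3 the licensee must meet a more-likely-than-not showing (weight exceeds 52): on (k) the weight is 83 less the opposing 37 gives net 46, which does not exceed 52, so (k) does not meet the standard; on (l) the weight is 58, which does exceed 52, so (l) meets the standard.
  The licensee does not carry Stage III.3.
So the complainant prevails on this issue.
Per-issue: Issue I → complainant; Issue II → complainant; Issue III → complainant. The complainant must prevail on a majority of issues; overall, the complainant prevails.

complainant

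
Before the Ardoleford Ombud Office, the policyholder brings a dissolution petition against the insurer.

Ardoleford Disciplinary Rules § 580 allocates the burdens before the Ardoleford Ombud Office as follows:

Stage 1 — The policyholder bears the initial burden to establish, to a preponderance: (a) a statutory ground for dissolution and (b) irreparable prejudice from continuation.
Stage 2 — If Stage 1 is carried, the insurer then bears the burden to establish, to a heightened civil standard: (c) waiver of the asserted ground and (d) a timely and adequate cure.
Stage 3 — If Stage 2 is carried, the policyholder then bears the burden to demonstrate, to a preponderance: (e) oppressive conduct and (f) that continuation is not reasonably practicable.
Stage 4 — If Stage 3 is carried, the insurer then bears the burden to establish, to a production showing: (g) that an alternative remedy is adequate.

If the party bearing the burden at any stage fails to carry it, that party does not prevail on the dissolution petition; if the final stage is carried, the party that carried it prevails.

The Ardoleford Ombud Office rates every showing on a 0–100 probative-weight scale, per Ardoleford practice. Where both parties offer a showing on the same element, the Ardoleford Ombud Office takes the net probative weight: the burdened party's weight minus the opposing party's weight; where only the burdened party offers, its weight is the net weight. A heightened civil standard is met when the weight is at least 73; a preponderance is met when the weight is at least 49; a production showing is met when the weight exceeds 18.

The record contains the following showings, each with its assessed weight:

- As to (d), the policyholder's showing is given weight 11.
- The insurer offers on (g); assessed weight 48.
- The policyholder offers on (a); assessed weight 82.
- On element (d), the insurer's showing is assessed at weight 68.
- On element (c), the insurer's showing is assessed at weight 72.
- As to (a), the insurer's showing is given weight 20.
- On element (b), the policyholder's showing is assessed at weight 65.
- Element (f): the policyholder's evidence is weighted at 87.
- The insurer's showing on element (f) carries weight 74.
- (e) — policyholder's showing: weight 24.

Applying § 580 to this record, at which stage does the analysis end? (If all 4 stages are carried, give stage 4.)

stage 2

At Stage 1 the policyholder must meet a preponderance (weight is at least 49): on (a) the weight is 82 less the opposing 20 gives net 62, which does reach 49, so (a) meets the standard; on (b) the weight is 65, ≥ 49, so (b) meets the standard.
  The policyholder carries Stage 1; the insurer now bears the burden.
At Stage 2 the insurer must meet a heightened civil standard (weight is at least 73): on (c) the weight is 72, < 73, so (c) does not meet the standard; on (d) the weight is 68 less the opposing 11 gives net 57, < 73, so (d) does not meet the standard.
  The insurer does not carry Stage 2.
The policyholder prevails.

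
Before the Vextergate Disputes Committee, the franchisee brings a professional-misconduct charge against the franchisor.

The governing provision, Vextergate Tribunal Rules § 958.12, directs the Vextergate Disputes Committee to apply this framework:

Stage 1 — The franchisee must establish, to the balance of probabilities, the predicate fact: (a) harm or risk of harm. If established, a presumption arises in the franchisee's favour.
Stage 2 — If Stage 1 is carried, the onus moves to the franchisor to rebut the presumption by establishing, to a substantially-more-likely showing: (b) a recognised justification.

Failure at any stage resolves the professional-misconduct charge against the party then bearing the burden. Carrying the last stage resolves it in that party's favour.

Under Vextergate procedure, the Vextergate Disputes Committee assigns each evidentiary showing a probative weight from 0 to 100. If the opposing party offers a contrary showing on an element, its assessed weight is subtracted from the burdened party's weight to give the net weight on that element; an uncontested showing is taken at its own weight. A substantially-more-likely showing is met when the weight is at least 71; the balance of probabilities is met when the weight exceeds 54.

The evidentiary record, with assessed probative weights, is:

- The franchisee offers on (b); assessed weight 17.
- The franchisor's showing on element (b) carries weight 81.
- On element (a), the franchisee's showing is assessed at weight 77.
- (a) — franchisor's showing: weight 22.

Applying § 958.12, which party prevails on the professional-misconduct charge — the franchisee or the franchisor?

franchisee

At Stage 1 the franchisee must meet the balance of probabilities (weight exceeds 54): on (a) the weight is 77 less the opposing 22 gives net 55, which does exceed 54, so (a) meets the standard.
  Stage 1 carried; the burden shifts to the franchisor.
At Stage 2 the franchisor must meet a substantially-more-likely showing (weight is at least 71): on (b) the weight is 81 less the opposing 17 gives net 64, which does not reach 71, so (b) does not meet the standard.
  Not every element is met, so the franchisor fails to carry Stage 2.
The franchisee prevails.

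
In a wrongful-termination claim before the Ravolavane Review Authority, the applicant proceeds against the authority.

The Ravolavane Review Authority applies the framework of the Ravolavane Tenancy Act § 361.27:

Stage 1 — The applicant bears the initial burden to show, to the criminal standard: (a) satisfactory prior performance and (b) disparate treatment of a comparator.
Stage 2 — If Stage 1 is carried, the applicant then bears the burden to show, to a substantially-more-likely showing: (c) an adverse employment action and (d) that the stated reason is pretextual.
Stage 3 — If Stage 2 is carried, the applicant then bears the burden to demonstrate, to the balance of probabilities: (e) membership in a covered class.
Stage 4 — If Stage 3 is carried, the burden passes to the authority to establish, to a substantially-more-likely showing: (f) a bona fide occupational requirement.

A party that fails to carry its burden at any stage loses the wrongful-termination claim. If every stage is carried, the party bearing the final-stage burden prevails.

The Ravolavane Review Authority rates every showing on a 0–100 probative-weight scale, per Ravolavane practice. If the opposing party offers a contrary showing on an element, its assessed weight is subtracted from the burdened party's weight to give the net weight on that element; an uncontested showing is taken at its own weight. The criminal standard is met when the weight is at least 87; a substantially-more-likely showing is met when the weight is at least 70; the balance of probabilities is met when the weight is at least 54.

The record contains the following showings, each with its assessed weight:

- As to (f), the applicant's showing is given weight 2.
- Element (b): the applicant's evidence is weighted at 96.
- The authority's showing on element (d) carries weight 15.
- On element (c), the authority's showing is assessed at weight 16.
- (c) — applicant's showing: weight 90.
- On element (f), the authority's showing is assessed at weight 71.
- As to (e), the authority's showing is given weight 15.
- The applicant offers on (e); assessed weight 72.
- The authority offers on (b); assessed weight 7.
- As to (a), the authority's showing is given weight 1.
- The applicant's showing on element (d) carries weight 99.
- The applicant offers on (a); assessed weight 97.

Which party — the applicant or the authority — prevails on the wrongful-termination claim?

At Stage 1 the applicant must meet the criminal standard (weight is at least 87): on (a) the weight is 97 less the opposing 1 gives net 96, ≥ 87, so (a) meets the standard; on (b) the weight is 96 less the opposing 7 gives net 89, ≥ 87, so (b) meets the standard.
  Stage 1 carried; the burden remains with the applicant.
At Stage 2 the applicant must meet a substantially-more-likely showing (weight is at least 70): on (c) the weight is 90 less the opposing 16 gives net 74, which does reach 70, so (c) meets the standard; on (d) the weight is 99 less the opposing 15 gives net 84, which does reach 70, so (d) meets the standard.
  All elements met. The applicant retains the burden for Stage 3.
At Stage 3 the applicant must meet the balance of probabilities (weight is at least 54): on (e) the weight is 72 less the opposing 15 gives net 57, which does reach 54, so (e) meets the standard.
  The applicant carries Stage 3; the authority now bears the burden.
At Stage 4 the authority must meet a substantially-more-likely showing (weight is at least 70): on (f) the weight is 71 less the opposing 2 gives net 69, which does not reach 70, so (f) does not meet the standard.
  Not every element is met, so the authority fails to carry Stage 4.
So the applicant prevails.

applicant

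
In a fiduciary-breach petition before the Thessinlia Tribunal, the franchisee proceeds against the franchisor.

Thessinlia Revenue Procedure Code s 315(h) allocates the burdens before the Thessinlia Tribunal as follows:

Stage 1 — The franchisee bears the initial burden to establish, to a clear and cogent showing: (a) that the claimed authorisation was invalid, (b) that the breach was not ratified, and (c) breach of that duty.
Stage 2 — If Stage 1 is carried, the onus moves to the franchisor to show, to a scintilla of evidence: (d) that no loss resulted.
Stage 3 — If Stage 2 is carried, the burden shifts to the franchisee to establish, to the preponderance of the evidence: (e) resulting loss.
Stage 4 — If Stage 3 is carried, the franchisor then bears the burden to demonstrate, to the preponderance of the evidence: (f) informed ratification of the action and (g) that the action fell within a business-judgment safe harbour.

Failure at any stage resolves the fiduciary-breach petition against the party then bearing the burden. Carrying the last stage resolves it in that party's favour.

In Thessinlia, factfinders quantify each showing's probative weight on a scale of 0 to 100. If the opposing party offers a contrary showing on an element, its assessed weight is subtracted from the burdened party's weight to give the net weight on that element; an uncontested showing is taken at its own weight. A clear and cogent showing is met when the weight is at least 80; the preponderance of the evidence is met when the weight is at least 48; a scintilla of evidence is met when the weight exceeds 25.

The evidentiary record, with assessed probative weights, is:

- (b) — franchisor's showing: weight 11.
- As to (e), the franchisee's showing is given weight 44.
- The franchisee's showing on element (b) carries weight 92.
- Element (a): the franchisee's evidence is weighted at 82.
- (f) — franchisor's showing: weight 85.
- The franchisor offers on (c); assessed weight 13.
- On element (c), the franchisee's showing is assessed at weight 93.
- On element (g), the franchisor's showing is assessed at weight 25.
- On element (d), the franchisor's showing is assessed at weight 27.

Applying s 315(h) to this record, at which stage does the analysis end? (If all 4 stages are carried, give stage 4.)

Stage 1 (franchisee, a clear and cogent showing, weight is at least 80): (a) 82 ≥ 80 — meets; (b) net 92−11=81 ≥ 80 — meets; (c) net 93−13=80 ≥ 80 — meets.
  Stage 1 carried; the burden shifts to the franchisor.
Stage 2 (franchisor, a scintilla of evidence, weight exceeds 25): (d) 27 > 25 — meets.
  All elements met. The burden passes to the franchisee.
Stage 3 (franchisee, the preponderance of the evidence, weight is at least 48): (e) 44 < 48 — fails.
  The franchisee does not carry Stage 3.
The franchisor prevails.

stage 3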